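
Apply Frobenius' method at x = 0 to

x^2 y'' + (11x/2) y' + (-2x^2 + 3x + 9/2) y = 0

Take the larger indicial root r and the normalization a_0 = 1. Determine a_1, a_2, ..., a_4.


Write in Frobenius form y'' + (p(x)/x) y' + (q(x)/x^2) y = 0:
  p(x) = 11/2,  q(x) = -2x^2 + 3x + 9/2.
Indicial equation: r(r-1) + (11/2) r + (9/2) = 0 -> roots r_1 = -3/2, r_2 = -3.
Take r = r_1 = -3/2. Let y(x) = x^r sum_{n>=0} a_n x^n with a_0 = 1.
Substitute y = x^r sum a_n x^n and match x^{r+n}. The recurrence is
  D(n) a_n + 3 a_{n-1} - 2 a_{n-2} = 0,  where D(n) = (r+n)(r+n-1) + (11/2)(r+n) + (9/2).
  a_n = [-3 a_{n-1} + 2 a_{n-2}] / D(n).
Since the indicial polynomial factors as (r - r_1)(r - r_2), D(n) = (r_1 + n - r_1)(r_1 + n - r_2) = n(n + 3/2).
Evaluating step by step (a_0 = 1):
  n = 1: D(1) = 1(1 + 3/2) = 5/2; numerator = -3(1) = -3; a_1 = (-3)/(5/2) = -6/5
  n = 2: D(2) = 2(2 + 3/2) = 7; numerator = -3(-6/5) + 2(1) = 28/5; a_2 = (28/5)/(7) = 4/5
  n = 3: D(3) = 3(3 + 3/2) = 27/2; numerator = -3(4/5) + 2(-6/5) = -24/5; a_3 = (-24/5)/(27/2) = -16/45
  n = 4: D(4) = 4(4 + 3/2) = 22; numerator = -3(-16/45) + 2(4/5) = 8/3; a_4 = (8/3)/(22) = 4/33

r = -3/2; a_0 = 1; a_1 = -6/5; a_2 = 4/5; a_3 = -16/45; a_4 = 4/33


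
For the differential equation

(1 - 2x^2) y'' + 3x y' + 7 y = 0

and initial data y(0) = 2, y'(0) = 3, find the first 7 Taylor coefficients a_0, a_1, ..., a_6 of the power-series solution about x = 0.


Ansatz: y(x) = sum_{n>=0} a_n x^n, so y'(x) = sum_{n>=1} n a_n x^(n-1) and y''(x) = sum_{n>=2} n(n-1) a_n x^(n-2).
Substitute into P(x) y'' + Q(x) y' + R(x) y = 0 with P(x) = 1 - 2x^2, Q(x) = 3x, R(x) = 7, and match powers of x.
Initial conditions: a_0 = 2, a_1 = 3.
Setting the coefficient of each power of x to zero and solving order by order (substituting the coefficients already found):
  x^0: 2 a_2 + 7 a_0 = 0  ->  2 a_2 = -7 a_0 = -14  ->  a_2 = -7
  x^1: 6 a_3 + 10 a_1 = 0  ->  6 a_3 = -10 a_1 = -30  ->  a_3 = -5
  x^2: 12 a_4 + 9 a_2 = 0  ->  12 a_4 = -9 a_2 = 63  ->  a_4 = 21/4
  x^3: 20 a_5 + 4 a_3 = 0  ->  20 a_5 = -4 a_3 = 20  ->  a_5 = 1
  x^4: 30 a_6 - 5 a_4 = 0  ->  30 a_6 = 5 a_4 = 105/4  ->  a_6 = 7/8
Truncated series: y(x) = 2 + 3 x - 7 x^2 - 5 x^3 + (21/4) x^4 + x^5 + (7/8) x^6 + O(x^7).

a_0 = 2; a_1 = 3; a_2 = -7; a_3 = -5; a_4 = 21/4; a_5 = 1; a_6 = 7/8


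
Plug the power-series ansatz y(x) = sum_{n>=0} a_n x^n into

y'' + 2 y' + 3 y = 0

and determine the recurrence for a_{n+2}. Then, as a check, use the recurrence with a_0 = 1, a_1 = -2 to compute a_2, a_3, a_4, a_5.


Substitute y = sum_n a_n x^n.
y''(x) has coefficient (n+2)(n+1) a_{n+2} at x^n;
2 y'(x) has coefficient 2 (n+1) a_{n+1} at x^n;
3 y(x) has coefficient 3 a_n at x^n.
Matching x^n: (n+2)(n+1) a_{n+2} + 2 (n+1) a_{n+1} + 3 a_n = 0.
Thus a_{n+2} = [-2 (n+1) a_{n+1} - 3 a_n] / ((n+1)(n+2)).

Check with a_0 = 1, a_1 = -2 (apply the recurrence for n = 0, 1, 2, 3): a_0 = 1, a_1 = -2, a_2 = 1/2, a_3 = 2/3, a_4 = -11/24, a_5 = 1/12.

a_(n+2) = [-2 (n+1) a_(n+1) - 3 a_n] / ((n+1)(n+2)); check: a_0 = 1, a_1 = -2, a_2 = 1/2, a_3 = 2/3, a_4 = -11/24, a_5 = 1/12


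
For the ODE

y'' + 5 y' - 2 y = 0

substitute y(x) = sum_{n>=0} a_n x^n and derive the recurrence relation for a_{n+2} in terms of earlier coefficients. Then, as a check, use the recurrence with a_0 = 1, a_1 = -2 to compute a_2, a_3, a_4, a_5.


Substitute y = sum_n a_n x^n.
y''(x) has coefficient (n+2)(n+1) a_{n+2} at x^n;
5 y'(x) has coefficient 5 (n+1) a_{n+1} at x^n;
-2 y(x) has coefficient -2 a_n at x^n.
Matching x^n: (n+2)(n+1) a_{n+2} + 5 (n+1) a_{n+1} - 2 a_n = 0.
Thus a_{n+2} = [-5 (n+1) a_{n+1} + 2 a_n] / ((n+1)(n+2)).

Check with a_0 = 1, a_1 = -2 (apply the recurrence for n = 0, 1, 2, 3): a_0 = 1, a_1 = -2, a_2 = 6, a_3 = -32/3, a_4 = 43/3, a_5 = -77/5.

a_(n+2) = [-5 (n+1) a_(n+1) + 2 a_n] / ((n+1)(n+2)); check: a_0 = 1, a_1 = -2, a_2 = 6, a_3 = -32/3, a_4 = 43/3, a_5 = -77/5


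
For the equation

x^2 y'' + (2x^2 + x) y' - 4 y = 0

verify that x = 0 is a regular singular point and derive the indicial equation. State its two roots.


Divide by x^2 to reach normal form y'' + P_1(x) y' + P_2(x) y = 0 with P_1(x) = 2 + 1/x and P_2(x) = -4/x^2.
x = 0 is a singular point because the y'-coefficient 2 + 1/x has a pole at x = 0 and the y-coefficient -4/x^2 has a pole at x = 0.
It is a regular singular point because x P_1(x) = p(x) = 2x + 1 and x^2 P_2(x) = q(x) = -4 are polynomials, hence analytic at x = 0.
p(0) = 1,  q(0) = -4.
Indicial equation: r(r-1) + p(0) r + q(0) = 0, i.e. r^2 + (p(0) - 1) r + q(0) = 0, i.e. r^2 - 4 = 0.
Discriminant: (0)^2 - 4(-4) = 16, so r = (0 ± 4)/2.
Solving: r_1 = 2, r_2 = -2.

indicial: r^2 - 4 = 0; roots r_1 = 2, r_2 = -2


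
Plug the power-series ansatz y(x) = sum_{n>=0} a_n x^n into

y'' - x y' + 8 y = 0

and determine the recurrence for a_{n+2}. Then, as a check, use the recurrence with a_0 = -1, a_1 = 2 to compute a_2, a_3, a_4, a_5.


Substitute y = sum_n a_n x^n.
y''(x) has coefficient (n+2)(n+1) a_{n+2} at x^n;
-x y'(x) has coefficient -n a_n at x^n (shift);
8 y(x) has coefficient 8 a_n at x^n.
Matching x^n: (n+2)(n+1) a_{n+2} + (-n + 8) a_n = 0.
Thus a_{n+2} = (n - 8) / ((n+1)(n+2)) * a_n.

Check with a_0 = -1, a_1 = 2 (apply the recurrence for n = 0, 1, 2, 3): a_0 = -1, a_1 = 2, a_2 = 4, a_3 = -7/3, a_4 = -2, a_5 = 7/12.

a_(n+2) = (n - 8) / ((n+1)(n+2)) * a_n; check: a_0 = -1, a_1 = 2, a_2 = 4, a_3 = -7/3, a_4 = -2, a_5 = 7/12


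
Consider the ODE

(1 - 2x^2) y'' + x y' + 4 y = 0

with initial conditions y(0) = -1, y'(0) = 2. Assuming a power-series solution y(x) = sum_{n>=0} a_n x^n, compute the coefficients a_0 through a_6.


Ansatz: y(x) = sum_{n>=0} a_n x^n, so y'(x) = sum_{n>=1} n a_n x^(n-1) and y''(x) = sum_{n>=2} n(n-1) a_n x^(n-2).
Substitute into P(x) y'' + Q(x) y' + R(x) y = 0 with P(x) = 1 - 2x^2, Q(x) = x, R(x) = 4, and match powers of x.
Initial conditions: a_0 = -1, a_1 = 2.
Setting the coefficient of each power of x to zero and solving order by order (substituting the coefficients already found):
  x^0: 2 a_2 + 4 a_0 = 0  ->  2 a_2 = -4 a_0 = 4  ->  a_2 = 2
  x^1: 6 a_3 + 5 a_1 = 0  ->  6 a_3 = -5 a_1 = -10  ->  a_3 = -5/3
  x^2: 12 a_4 + 2 a_2 = 0  ->  12 a_4 = -2 a_2 = -4  ->  a_4 = -1/3
  x^3: 20 a_5 - 5 a_3 = 0  ->  20 a_5 = 5 a_3 = -25/3  ->  a_5 = -5/12
  x^4: 30 a_6 - 16 a_4 = 0  ->  30 a_6 = 16 a_4 = -16/3  ->  a_6 = -8/45
Truncated series: y(x) = -1 + 2 x + 2 x^2 - (5/3) x^3 - (1/3) x^4 - (5/12) x^5 - (8/45) x^6 + O(x^7).

a_0 = -1; a_1 = 2; a_2 = 2; a_3 = -5/3; a_4 = -1/3; a_5 = -5/12; a_6 = -8/45


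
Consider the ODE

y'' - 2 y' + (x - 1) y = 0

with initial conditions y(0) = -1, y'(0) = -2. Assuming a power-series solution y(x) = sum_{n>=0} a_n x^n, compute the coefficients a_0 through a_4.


Ansatz: y(x) = sum_{n>=0} a_n x^n, so y'(x) = sum_{n>=1} n a_n x^(n-1) and y''(x) = sum_{n>=2} n(n-1) a_n x^(n-2).
Substitute into P(x) y'' + Q(x) y' + R(x) y = 0 with P(x) = 1, Q(x) = -2, R(x) = x - 1, and match powers of x.
Initial conditions: a_0 = -1, a_1 = -2.
Setting the coefficient of each power of x to zero and solving order by order (substituting the coefficients already found):
  x^0: 2 a_2 - 2 a_1 - a_0 = 0  ->  2 a_2 = 2 a_1 + a_0 = -5  ->  a_2 = -5/2
  x^1: 6 a_3 - 4 a_2 - a_1 + a_0 = 0  ->  6 a_3 = 4 a_2 + a_1 - a_0 = -11  ->  a_3 = -11/6
  x^2: 12 a_4 - 6 a_3 - a_2 + a_1 = 0  ->  12 a_4 = 6 a_3 + a_2 - a_1 = -23/2  ->  a_4 = -23/24
Truncated series: y(x) = -1 - 2 x - (5/2) x^2 - (11/6) x^3 - (23/24) x^4 + O(x^5).

a_0 = -1; a_1 = -2; a_2 = -5/2; a_3 = -11/6; a_4 = -23/24


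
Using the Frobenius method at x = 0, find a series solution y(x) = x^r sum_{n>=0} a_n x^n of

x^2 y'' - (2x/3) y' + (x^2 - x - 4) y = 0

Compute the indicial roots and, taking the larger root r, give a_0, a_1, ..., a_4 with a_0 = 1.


Write in Frobenius form y'' + (p(x)/x) y' + (q(x)/x^2) y = 0:
  p(x) = -2/3,  q(x) = x^2 - x - 4.
Indicial equation: r(r-1) + (-2/3) r + (-4) = 0 -> roots r_1 = 3, r_2 = -4/3.
Take r = r_1 = 3. Let y(x) = x^r sum_{n>=0} a_n x^n with a_0 = 1.
Substitute y = x^r sum a_n x^n and match x^{r+n}. The recurrence is
  D(n) a_n - 1 a_{n-1} + 1 a_{n-2} = 0,  where D(n) = (r+n)(r+n-1) + (-2/3)(r+n) + (-4).
  a_n = [1 a_{n-1} - 1 a_{n-2}] / D(n).
Since the indicial polynomial factors as (r - r_1)(r - r_2), D(n) = (r_1 + n - r_1)(r_1 + n - r_2) = n(n + 13/3).
Evaluating step by step (a_0 = 1):
  n = 1: D(1) = 1(1 + 13/3) = 16/3; numerator = 1(1) = 1; a_1 = (1)/(16/3) = 3/16
  n = 2: D(2) = 2(2 + 13/3) = 38/3; numerator = 1(3/16) - 1(1) = -13/16; a_2 = (-13/16)/(38/3) = -39/608
  n = 3: D(3) = 3(3 + 13/3) = 22; numerator = 1(-39/608) - 1(3/16) = -153/608; a_3 = (-153/608)/(22) = -153/13376
  n = 4: D(4) = 4(4 + 13/3) = 100/3; numerator = 1(-153/13376) - 1(-39/608) = 705/13376; a_4 = (705/13376)/(100/3) = 423/267520

r = 3; a_0 = 1; a_1 = 3/16; a_2 = -39/608; a_3 = -153/13376; a_4 = 423/267520


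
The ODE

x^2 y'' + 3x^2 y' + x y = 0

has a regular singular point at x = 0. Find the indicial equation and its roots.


Divide by x^2 to reach normal form y'' + P_1(x) y' + P_2(x) y = 0 with P_1(x) = 3 and P_2(x) = 1/x.
x = 0 is a singular point because the y-coefficient 1/x has a pole at x = 0.
It is a regular singular point because x P_1(x) = p(x) = 3x and x^2 P_2(x) = q(x) = x are polynomials, hence analytic at x = 0.
p(0) = 0,  q(0) = 0.
Indicial equation: r(r-1) + p(0) r + q(0) = 0, i.e. r^2 + (p(0) - 1) r + q(0) = 0, i.e. r^2 - 1 r = 0.
Discriminant: (-1)^2 - 4(0) = 1, so r = (1 ± 1)/2.
Solving: r_1 = 1, r_2 = 0.

indicial: r^2 - 1 r = 0; roots r_1 = 1, r_2 = 0


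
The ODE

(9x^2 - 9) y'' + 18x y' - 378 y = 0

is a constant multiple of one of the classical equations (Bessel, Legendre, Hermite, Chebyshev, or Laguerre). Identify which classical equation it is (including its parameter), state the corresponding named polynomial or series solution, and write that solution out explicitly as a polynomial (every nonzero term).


All three coefficients share the factor -9; dividing through by -9 gives  (1 - x^2) y'' - 2x y' + 42 y = 0.
This matches the Legendre equation (1 - x^2) y'' - 2x y' + n(n+1) y = 0 (note the -2x y' term) with n(n+1) = 42, so n = 6; the polynomial solution is P_6(x).
With y = sum_k a_k x^k, matching x^k gives (k+2)(k+1) a_{k+2} = [k(k+1) - n(n+1)] a_k = (k - 6)(k + 7) a_k. The right side vanishes at k = 6, so the series with the parity of 6 terminates at degree 6.
Standard normalization (P_n(1) = 1): leading coefficient (2n)!/(2^n (n!)^2) = 479001600/(64*518400) = 231/16, so a_6 = 231/16. Work downward with a_k = (k+1)(k+2) a_{k+2} / ((k - 6)(k + 7)):
  a_4 = (5)(6)(231/16) / ((4 - 6)(4 + 7)) = (3465/8)/(-22) = -315/16
  a_2 = (3)(4)(-315/16) / ((2 - 6)(2 + 7)) = (-945/4)/(-36) = 105/16
  a_0 = (1)(2)(105/16) / ((0 - 6)(0 + 7)) = (105/8)/(-42) = -5/16
Hence P_6(x) = 231 x^6/16 - 315 x^4/16 + 105 x^2/16 - 5/16.

P_6(x); series = 231 x^6/16 - 315 x^4/16 + 105 x^2/16 - 5/16


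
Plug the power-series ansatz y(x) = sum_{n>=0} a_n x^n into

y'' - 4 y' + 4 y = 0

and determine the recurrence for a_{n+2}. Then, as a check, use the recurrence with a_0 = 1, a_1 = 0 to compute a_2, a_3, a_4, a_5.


Substitute y = sum_n a_n x^n.
y''(x) has coefficient (n+2)(n+1) a_{n+2} at x^n;
-4 y'(x) has coefficient -4 (n+1) a_{n+1} at x^n;
4 y(x) has coefficient 4 a_n at x^n.
Matching x^n: (n+2)(n+1) a_{n+2} - 4 (n+1) a_{n+1} + 4 a_n = 0.
Thus a_{n+2} = [4 (n+1) a_{n+1} - 4 a_n] / ((n+1)(n+2)).

Check with a_0 = 1, a_1 = 0 (apply the recurrence for n = 0, 1, 2, 3): a_0 = 1, a_1 = 0, a_2 = -2, a_3 = -8/3, a_4 = -2, a_5 = -16/15.

a_(n+2) = [4 (n+1) a_(n+1) - 4 a_n] / ((n+1)(n+2)); check: a_0 = 1, a_1 = 0, a_2 = -2, a_3 = -8/3, a_4 = -2, a_5 = -16/15


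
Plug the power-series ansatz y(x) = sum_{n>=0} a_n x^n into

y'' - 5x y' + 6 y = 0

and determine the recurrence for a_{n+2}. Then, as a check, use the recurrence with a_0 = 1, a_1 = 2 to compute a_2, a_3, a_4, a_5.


Substitute y = sum_n a_n x^n.
y''(x) has coefficient (n+2)(n+1) a_{n+2} at x^n;
-5 x y'(x) has coefficient -5 n a_n at x^n (shift);
6 y(x) has coefficient 6 a_n at x^n.
Matching x^n: (n+2)(n+1) a_{n+2} + (-5n + 6) a_n = 0.
Thus a_{n+2} = (5n - 6) / ((n+1)(n+2)) * a_n.

Check with a_0 = 1, a_1 = 2 (apply the recurrence for n = 0, 1, 2, 3): a_0 = 1, a_1 = 2, a_2 = -3, a_3 = -1/3, a_4 = -1, a_5 = -3/20.

a_(n+2) = (5n - 6) / ((n+1)(n+2)) * a_n; check: a_0 = 1, a_1 = 2, a_2 = -3, a_3 = -1/3, a_4 = -1, a_5 = -3/20


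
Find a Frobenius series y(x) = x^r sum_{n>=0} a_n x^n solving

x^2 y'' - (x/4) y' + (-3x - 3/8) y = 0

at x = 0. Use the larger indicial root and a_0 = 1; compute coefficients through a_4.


Write in Frobenius form y'' + (p(x)/x) y' + (q(x)/x^2) y = 0:
  p(x) = -1/4,  q(x) = -3x - 3/8.
Indicial equation: r(r-1) + (-1/4) r + (-3/8) = 0 -> roots r_1 = 3/2, r_2 = -1/4.
Take r = r_1 = 3/2. Let y(x) = x^r sum_{n>=0} a_n x^n with a_0 = 1.
Substitute y = x^r sum a_n x^n and match x^{r+n}. The recurrence is
  D(n) a_n - 3 a_{n-1} = 0,  where D(n) = (r+n)(r+n-1) + (-1/4)(r+n) + (-3/8).
  a_n = 3 / D(n) * a_{n-1}.
Since the indicial polynomial factors as (r - r_1)(r - r_2), D(n) = (r_1 + n - r_1)(r_1 + n - r_2) = n(n + 7/4).
Evaluating step by step (a_0 = 1):
  n = 1: D(1) = 1(1 + 7/4) = 11/4; numerator = 3(1) = 3; a_1 = (3)/(11/4) = 12/11
  n = 2: D(2) = 2(2 + 7/4) = 15/2; numerator = 3(12/11) = 36/11; a_2 = (36/11)/(15/2) = 24/55
  n = 3: D(3) = 3(3 + 7/4) = 57/4; numerator = 3(24/55) = 72/55; a_3 = (72/55)/(57/4) = 96/1045
  n = 4: D(4) = 4(4 + 7/4) = 23; numerator = 3(96/1045) = 288/1045; a_4 = (288/1045)/(23) = 288/24035

r = 3/2; a_0 = 1; a_1 = 12/11; a_2 = 24/55; a_3 = 96/1045; a_4 = 288/24035


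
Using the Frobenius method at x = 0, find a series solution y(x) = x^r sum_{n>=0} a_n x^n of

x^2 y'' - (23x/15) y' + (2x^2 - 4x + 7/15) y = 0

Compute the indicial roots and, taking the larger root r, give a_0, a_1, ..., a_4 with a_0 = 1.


Write in Frobenius form y'' + (p(x)/x) y' + (q(x)/x^2) y = 0:
  p(x) = -23/15,  q(x) = 2x^2 - 4x + 7/15.
Indicial equation: r(r-1) + (-23/15) r + (7/15) = 0 -> roots r_1 = 7/3, r_2 = 1/5.
Take r = r_1 = 7/3. Let y(x) = x^r sum_{n>=0} a_n x^n with a_0 = 1.
Substitute y = x^r sum a_n x^n and match x^{r+n}. The recurrence is
  D(n) a_n - 4 a_{n-1} + 2 a_{n-2} = 0,  where D(n) = (r+n)(r+n-1) + (-23/15)(r+n) + (7/15).
  a_n = [4 a_{n-1} - 2 a_{n-2}] / D(n).
Since the indicial polynomial factors as (r - r_1)(r - r_2), D(n) = (r_1 + n - r_1)(r_1 + n - r_2) = n(n + 32/15).
Evaluating step by step (a_0 = 1):
  n = 1: D(1) = 1(1 + 32/15) = 47/15; numerator = 4(1) = 4; a_1 = (4)/(47/15) = 60/47
  n = 2: D(2) = 2(2 + 32/15) = 124/15; numerator = 4(60/47) - 2(1) = 146/47; a_2 = (146/47)/(124/15) = 1095/2914
  n = 3: D(3) = 3(3 + 32/15) = 77/5; numerator = 4(1095/2914) - 2(60/47) = -1530/1457; a_3 = (-1530/1457)/(77/5) = -7650/112189
  n = 4: D(4) = 4(4 + 32/15) = 368/15; numerator = 4(-7650/112189) - 2(1095/2914) = -2445/2387; a_4 = (-2445/2387)/(368/15) = -36675/878416

r = 7/3; a_0 = 1; a_1 = 60/47; a_2 = 1095/2914; a_3 = -7650/112189; a_4 = -36675/878416


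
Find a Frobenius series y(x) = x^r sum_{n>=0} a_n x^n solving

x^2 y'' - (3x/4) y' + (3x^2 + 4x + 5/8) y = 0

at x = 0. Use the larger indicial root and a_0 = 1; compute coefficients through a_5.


Write in Frobenius form y'' + (p(x)/x) y' + (q(x)/x^2) y = 0:
  p(x) = -3/4,  q(x) = 3x^2 + 4x + 5/8.
Indicial equation: r(r-1) + (-3/4) r + (5/8) = 0 -> roots r_1 = 5/4, r_2 = 1/2.
Take r = r_1 = 5/4. Let y(x) = x^r sum_{n>=0} a_n x^n with a_0 = 1.
Substitute y = x^r sum a_n x^n and match x^{r+n}. The recurrence is
  D(n) a_n + 4 a_{n-1} + 3 a_{n-2} = 0,  where D(n) = (r+n)(r+n-1) + (-3/4)(r+n) + (5/8).
  a_n = [-4 a_{n-1} - 3 a_{n-2}] / D(n).
Since the indicial polynomial factors as (r - r_1)(r - r_2), D(n) = (r_1 + n - r_1)(r_1 + n - r_2) = n(n + 3/4).
Evaluating step by step (a_0 = 1):
  n = 1: D(1) = 1(1 + 3/4) = 7/4; numerator = -4(1) = -4; a_1 = (-4)/(7/4) = -16/7
  n = 2: D(2) = 2(2 + 3/4) = 11/2; numerator = -4(-16/7) - 3(1) = 43/7; a_2 = (43/7)/(11/2) = 86/77
  n = 3: D(3) = 3(3 + 3/4) = 45/4; numerator = -4(86/77) - 3(-16/7) = 184/77; a_3 = (184/77)/(45/4) = 736/3465
  n = 4: D(4) = 4(4 + 3/4) = 19; numerator = -4(736/3465) - 3(86/77) = -14554/3465; a_4 = (-14554/3465)/(19) = -766/3465
  n = 5: D(5) = 5(5 + 3/4) = 115/4; numerator = -4(-766/3465) - 3(736/3465) = 856/3465; a_5 = (856/3465)/(115/4) = 3424/398475

r = 5/4; a_0 = 1; a_1 = -16/7; a_2 = 86/77; a_3 = 736/3465; a_4 = -766/3465; a_5 = 3424/398475


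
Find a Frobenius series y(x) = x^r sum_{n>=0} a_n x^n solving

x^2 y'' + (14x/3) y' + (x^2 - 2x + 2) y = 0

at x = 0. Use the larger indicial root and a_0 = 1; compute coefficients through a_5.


Write in Frobenius form y'' + (p(x)/x) y' + (q(x)/x^2) y = 0:
  p(x) = 14/3,  q(x) = x^2 - 2x + 2.
Indicial equation: r(r-1) + (14/3) r + (2) = 0 -> roots r_1 = -2/3, r_2 = -3.
Take r = r_1 = -2/3. Let y(x) = x^r sum_{n>=0} a_n x^n with a_0 = 1.
Substitute y = x^r sum a_n x^n and match x^{r+n}. The recurrence is
  D(n) a_n - 2 a_{n-1} + 1 a_{n-2} = 0,  where D(n) = (r+n)(r+n-1) + (14/3)(r+n) + (2).
  a_n = [2 a_{n-1} - 1 a_{n-2}] / D(n).
Since the indicial polynomial factors as (r - r_1)(r - r_2), D(n) = (r_1 + n - r_1)(r_1 + n - r_2) = n(n + 7/3).
Evaluating step by step (a_0 = 1):
  n = 1: D(1) = 1(1 + 7/3) = 10/3; numerator = 2(1) = 2; a_1 = (2)/(10/3) = 3/5
  n = 2: D(2) = 2(2 + 7/3) = 26/3; numerator = 2(3/5) - 1(1) = 1/5; a_2 = (1/5)/(26/3) = 3/130
  n = 3: D(3) = 3(3 + 7/3) = 16; numerator = 2(3/130) - 1(3/5) = -36/65; a_3 = (-36/65)/(16) = -9/260
  n = 4: D(4) = 4(4 + 7/3) = 76/3; numerator = 2(-9/260) - 1(3/130) = -6/65; a_4 = (-6/65)/(76/3) = -9/2470
  n = 5: D(5) = 5(5 + 7/3) = 110/3; numerator = 2(-9/2470) - 1(-9/260) = 27/988; a_5 = (27/988)/(110/3) = 81/108680

r = -2/3; a_0 = 1; a_1 = 3/5; a_2 = 3/130; a_3 = -9/260; a_4 = -9/2470; a_5 = 81/108680


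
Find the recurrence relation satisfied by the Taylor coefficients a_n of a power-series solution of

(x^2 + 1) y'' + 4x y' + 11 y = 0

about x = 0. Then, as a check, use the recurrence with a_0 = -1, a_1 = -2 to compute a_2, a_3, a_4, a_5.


Substitute y = sum_n a_n x^n.
(1 + 1 x^2) y'' contributes (n+2)(n+1) a_{n+2} + n(n-1) a_n at x^n.
4 x y'(x) contributes 4 n a_n at x^n.
11 y(x) contributes 11 a_n at x^n.
Matching x^n: (n+2)(n+1) a_{n+2} + (n(n-1) + 4 n + 11) a_n = 0.
Thus a_{n+2} = (-n(n-1) - 4 n - 11) / ((n+1)(n+2)) * a_n.

Check with a_0 = -1, a_1 = -2 (apply the recurrence for n = 0, 1, 2, 3): a_0 = -1, a_1 = -2, a_2 = 11/2, a_3 = 5, a_4 = -77/8, a_5 = -29/4.

a_(n+2) = (-n(n-1) - 4 n - 11) / ((n+1)(n+2)) * a_n; check: a_0 = -1, a_1 = -2, a_2 = 11/2, a_3 = 5, a_4 = -77/8, a_5 = -29/4


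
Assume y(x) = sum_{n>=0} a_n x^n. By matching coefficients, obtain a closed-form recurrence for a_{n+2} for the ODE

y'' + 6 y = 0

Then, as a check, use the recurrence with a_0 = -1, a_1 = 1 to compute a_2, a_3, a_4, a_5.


Substitute y = sum_n a_n x^n into y'' + (const) y = 0.
y''(x) = sum_{n>=0} (n+2)(n+1) a_{n+2} x^n.
The ODE becomes sum_n [(n+2)(n+1) a_{n+2} + 6 a_n] x^n = 0.
Setting each coefficient to zero gives the recurrence:
  (n+2)(n+1) a_{n+2} + 6 a_n = 0,
  a_{n+2} = -6 / ((n+1)(n+2)) a_n.

Check with a_0 = -1, a_1 = 1 (apply the recurrence for n = 0, 1, 2, 3): a_0 = -1, a_1 = 1, a_2 = 3, a_3 = -1, a_4 = -3/2, a_5 = 3/10.

a_{n+2} = -6/((n+1)(n+2)) * a_n; check: a_0 = -1, a_1 = 1, a_2 = 3, a_3 = -1, a_4 = -3/2, a_5 = 3/10


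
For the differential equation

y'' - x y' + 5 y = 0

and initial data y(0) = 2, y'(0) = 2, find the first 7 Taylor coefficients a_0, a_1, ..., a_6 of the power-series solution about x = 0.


Ansatz: y(x) = sum_{n>=0} a_n x^n, so y'(x) = sum_{n>=1} n a_n x^(n-1) and y''(x) = sum_{n>=2} n(n-1) a_n x^(n-2).
Substitute into P(x) y'' + Q(x) y' + R(x) y = 0 with P(x) = 1, Q(x) = -x, R(x) = 5, and match powers of x.
Initial conditions: a_0 = 2, a_1 = 2.
Setting the coefficient of each power of x to zero and solving order by order (substituting the coefficients already found):
  x^0: 2 a_2 + 5 a_0 = 0  ->  2 a_2 = -5 a_0 = -10  ->  a_2 = -5
  x^1: 6 a_3 + 4 a_1 = 0  ->  6 a_3 = -4 a_1 = -8  ->  a_3 = -4/3
  x^2: 12 a_4 + 3 a_2 = 0  ->  12 a_4 = -3 a_2 = 15  ->  a_4 = 5/4
  x^3: 20 a_5 + 2 a_3 = 0  ->  20 a_5 = -2 a_3 = 8/3  ->  a_5 = 2/15
  x^4: 30 a_6 + a_4 = 0  ->  30 a_6 = -a_4 = -5/4  ->  a_6 = -1/24
Truncated series: y(x) = 2 + 2 x - 5 x^2 - (4/3) x^3 + (5/4) x^4 + (2/15) x^5 - (1/24) x^6 + O(x^7).

a_0 = 2; a_1 = 2; a_2 = -5; a_3 = -4/3; a_4 = 5/4; a_5 = 2/15; a_6 = -1/24


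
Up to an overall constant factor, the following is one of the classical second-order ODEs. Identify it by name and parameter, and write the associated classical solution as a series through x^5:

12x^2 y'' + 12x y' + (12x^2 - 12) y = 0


All three coefficients share the factor 12; dividing through by 12 gives  x^2 y'' + x y' + (x^2 - 1) y = 0.
This matches the Bessel equation x^2 y'' + x y' + (x^2 - nu^2) y = 0 with nu^2 = 1, so nu = 1; the solution bounded at x = 0 is J_1(x).
Frobenius at x = 0: indicial roots ±nu; for r = nu the recurrence k(k + 2nu) c_k = -c_{k-2} gives the standard series J_nu(x) = sum_{k>=0} (-1)^k / (k! (k+nu)!) (x/2)^(2k+nu). Evaluate the first 3 terms:
  k = 0: (-1)^0 / (0! * 1! * 2^1) x^1 = 1/(1*1*2) x^1 = (1/2) x^1
  k = 1: (-1)^1 / (1! * 2! * 2^3) x^3 = -1/(1*2*8) x^3 = (-1/16) x^3
  k = 2: (-1)^2 / (2! * 3! * 2^5) x^5 = 1/(2*6*32) x^5 = (1/384) x^5
Hence J_1(x) = x^5/384 - x^3/16 + x/2 + ....

J_1(x); series = x^5/384 - x^3/16 + x/2


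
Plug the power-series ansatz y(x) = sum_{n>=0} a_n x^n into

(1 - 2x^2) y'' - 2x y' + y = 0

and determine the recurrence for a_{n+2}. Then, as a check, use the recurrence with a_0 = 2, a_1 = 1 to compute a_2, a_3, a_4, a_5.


Substitute y = sum_n a_n x^n.
(1 - 2 x^2) y'' contributes (n+2)(n+1) a_{n+2} - 2 n(n-1) a_n at x^n.
-2 x y'(x) contributes -2 n a_n at x^n.
y(x) contributes 1 a_n at x^n.
Matching x^n: (n+2)(n+1) a_{n+2} + (-2 n(n-1) - 2 n + 1) a_n = 0.
Thus a_{n+2} = (2 n(n-1) + 2 n - 1) / ((n+1)(n+2)) * a_n.

Check with a_0 = 2, a_1 = 1 (apply the recurrence for n = 0, 1, 2, 3): a_0 = 2, a_1 = 1, a_2 = -1, a_3 = 1/6, a_4 = -7/12, a_5 = 17/120.

a_(n+2) = (2 n(n-1) + 2 n - 1) / ((n+1)(n+2)) * a_n; check: a_0 = 2, a_1 = 1, a_2 = -1, a_3 = 1/6, a_4 = -7/12, a_5 = 17/120


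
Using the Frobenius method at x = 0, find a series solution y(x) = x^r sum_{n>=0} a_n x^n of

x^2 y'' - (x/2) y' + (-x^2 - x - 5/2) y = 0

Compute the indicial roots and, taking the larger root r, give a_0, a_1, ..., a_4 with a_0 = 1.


Write in Frobenius form y'' + (p(x)/x) y' + (q(x)/x^2) y = 0:
  p(x) = -1/2,  q(x) = -x^2 - x - 5/2.
Indicial equation: r(r-1) + (-1/2) r + (-5/2) = 0 -> roots r_1 = 5/2, r_2 = -1.
Take r = r_1 = 5/2. Let y(x) = x^r sum_{n>=0} a_n x^n with a_0 = 1.
Substitute y = x^r sum a_n x^n and match x^{r+n}. The recurrence is
  D(n) a_n - 1 a_{n-1} - 1 a_{n-2} = 0,  where D(n) = (r+n)(r+n-1) + (-1/2)(r+n) + (-5/2).
  a_n = [1 a_{n-1} + 1 a_{n-2}] / D(n).
Since the indicial polynomial factors as (r - r_1)(r - r_2), D(n) = (r_1 + n - r_1)(r_1 + n - r_2) = n(n + 7/2).
Evaluating step by step (a_0 = 1):
  n = 1: D(1) = 1(1 + 7/2) = 9/2; numerator = 1(1) = 1; a_1 = (1)/(9/2) = 2/9
  n = 2: D(2) = 2(2 + 7/2) = 11; numerator = 1(2/9) + 1(1) = 11/9; a_2 = (11/9)/(11) = 1/9
  n = 3: D(3) = 3(3 + 7/2) = 39/2; numerator = 1(1/9) + 1(2/9) = 1/3; a_3 = (1/3)/(39/2) = 2/117
  n = 4: D(4) = 4(4 + 7/2) = 30; numerator = 1(2/117) + 1(1/9) = 5/39; a_4 = (5/39)/(30) = 1/234

r = 5/2; a_0 = 1; a_1 = 2/9; a_2 = 1/9; a_3 = 2/117; a_4 = 1/234


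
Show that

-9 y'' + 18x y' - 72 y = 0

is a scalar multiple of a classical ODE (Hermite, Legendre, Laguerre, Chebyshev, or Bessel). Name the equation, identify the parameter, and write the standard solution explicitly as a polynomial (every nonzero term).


All three coefficients share the factor -9; dividing through by -9 gives  y'' - 2x y' + 8 y = 0.
This matches the Hermite equation y'' - 2x y' + 2n y = 0 with 2n = 8, so n = 4; the polynomial solution is H_4(x).
With y = sum_k a_k x^k, matching x^k gives (k+2)(k+1) a_{k+2} = 2(k - n) a_k = 2(k - 4) a_k. The right side vanishes at k = 4, so the series with the parity of 4 terminates at degree 4.
Standard normalization: leading coefficient of H_n is 2^n, so a_4 = 2^4 = 16. Work downward with a_k = (k+1)(k+2) a_{k+2} / (2(k - n)):
  a_2 = (3)(4)(16) / (2(2 - 4)) = 192/(-4) = -48
  a_0 = (1)(2)(-48) / (2(0 - 4)) = -96/(-8) = 12
Hence H_4(x) = 16 x^4 - 48 x^2 + 12.

H_4(x); series = 16 x^4 - 48 x^2 + 12


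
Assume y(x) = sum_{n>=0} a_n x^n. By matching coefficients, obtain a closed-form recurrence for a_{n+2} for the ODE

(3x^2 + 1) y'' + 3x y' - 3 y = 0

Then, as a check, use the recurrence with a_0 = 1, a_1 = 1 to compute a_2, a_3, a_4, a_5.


Substitute y = sum_n a_n x^n.
(1 + 3 x^2) y'' contributes (n+2)(n+1) a_{n+2} + 3 n(n-1) a_n at x^n.
3 x y'(x) contributes 3 n a_n at x^n.
-3 y(x) contributes -3 a_n at x^n.
Matching x^n: (n+2)(n+1) a_{n+2} + (3 n(n-1) + 3 n - 3) a_n = 0.
Thus a_{n+2} = (-3 n(n-1) - 3 n + 3) / ((n+1)(n+2)) * a_n.

Check with a_0 = 1, a_1 = 1 (apply the recurrence for n = 0, 1, 2, 3): a_0 = 1, a_1 = 1, a_2 = 3/2, a_3 = 0, a_4 = -9/8, a_5 = 0.

a_(n+2) = (-3 n(n-1) - 3 n + 3) / ((n+1)(n+2)) * a_n; check: a_0 = 1, a_1 = 1, a_2 = 3/2, a_3 = 0, a_4 = -9/8, a_5 = 0


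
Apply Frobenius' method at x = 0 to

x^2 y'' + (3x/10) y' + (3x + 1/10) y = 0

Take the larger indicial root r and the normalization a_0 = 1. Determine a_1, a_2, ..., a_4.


Write in Frobenius form y'' + (p(x)/x) y' + (q(x)/x^2) y = 0:
  p(x) = 3/10,  q(x) = 3x + 1/10.
Indicial equation: r(r-1) + (3/10) r + (1/10) = 0 -> roots r_1 = 1/2, r_2 = 1/5.
Take r = r_1 = 1/2. Let y(x) = x^r sum_{n>=0} a_n x^n with a_0 = 1.
Substitute y = x^r sum a_n x^n and match x^{r+n}. The recurrence is
  D(n) a_n + 3 a_{n-1} = 0,  where D(n) = (r+n)(r+n-1) + (3/10)(r+n) + (1/10).
  a_n = -3 / D(n) * a_{n-1}.
Since the indicial polynomial factors as (r - r_1)(r - r_2), D(n) = (r_1 + n - r_1)(r_1 + n - r_2) = n(n + 3/10).
Evaluating step by step (a_0 = 1):
  n = 1: D(1) = 1(1 + 3/10) = 13/10; numerator = -3(1) = -3; a_1 = (-3)/(13/10) = -30/13
  n = 2: D(2) = 2(2 + 3/10) = 23/5; numerator = -3(-30/13) = 90/13; a_2 = (90/13)/(23/5) = 450/299
  n = 3: D(3) = 3(3 + 3/10) = 99/10; numerator = -3(450/299) = -1350/299; a_3 = (-1350/299)/(99/10) = -1500/3289
  n = 4: D(4) = 4(4 + 3/10) = 86/5; numerator = -3(-1500/3289) = 4500/3289; a_4 = (4500/3289)/(86/5) = 11250/141427

r = 1/2; a_0 = 1; a_1 = -30/13; a_2 = 450/299; a_3 = -1500/3289; a_4 = 11250/141427


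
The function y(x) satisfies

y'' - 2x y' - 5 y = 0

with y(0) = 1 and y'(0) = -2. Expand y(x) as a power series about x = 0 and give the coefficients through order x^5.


Ansatz: y(x) = sum_{n>=0} a_n x^n, so y'(x) = sum_{n>=1} n a_n x^(n-1) and y''(x) = sum_{n>=2} n(n-1) a_n x^(n-2).
Substitute into P(x) y'' + Q(x) y' + R(x) y = 0 with P(x) = 1, Q(x) = -2x, R(x) = -5, and match powers of x.
Initial conditions: a_0 = 1, a_1 = -2.
Setting the coefficient of each power of x to zero and solving order by order (substituting the coefficients already found):
  x^0: 2 a_2 - 5 a_0 = 0  ->  2 a_2 = 5 a_0 = 5  ->  a_2 = 5/2
  x^1: 6 a_3 - 7 a_1 = 0  ->  6 a_3 = 7 a_1 = -14  ->  a_3 = -7/3
  x^2: 12 a_4 - 9 a_2 = 0  ->  12 a_4 = 9 a_2 = 45/2  ->  a_4 = 15/8
  x^3: 20 a_5 - 11 a_3 = 0  ->  20 a_5 = 11 a_3 = -77/3  ->  a_5 = -77/60
Truncated series: y(x) = 1 - 2 x + (5/2) x^2 - (7/3) x^3 + (15/8) x^4 - (77/60) x^5 + O(x^6).

a_0 = 1; a_1 = -2; a_2 = 5/2; a_3 = -7/3; a_4 = 15/8; a_5 = -77/60


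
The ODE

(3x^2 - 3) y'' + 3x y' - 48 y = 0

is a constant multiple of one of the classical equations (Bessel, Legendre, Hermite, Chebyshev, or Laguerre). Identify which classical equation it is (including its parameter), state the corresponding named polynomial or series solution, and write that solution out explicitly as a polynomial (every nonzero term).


All three coefficients share the factor -3; dividing through by -3 gives  (1 - x^2) y'' - x y' + 16 y = 0.
This matches the Chebyshev equation (1 - x^2) y'' - x y' + n^2 y = 0 (note the -x y' term, not -2x y') with n^2 = 16, so n = 4; the polynomial solution is T_4(x).
With y = sum_k a_k x^k, matching x^k gives (k+2)(k+1) a_{k+2} = (k^2 - n^2) a_k = (k - 4)(k + 4) a_k. The right side vanishes at k = 4, so the series with the parity of 4 terminates at degree 4.
Standard normalization: leading coefficient of T_n is 2^(n-1), so a_4 = 2^3 = 8. Work downward with a_k = (k+1)(k+2) a_{k+2} / ((k - 4)(k + 4)):
  a_2 = (3)(4)(8) / ((2 - 4)(2 + 4)) = 96/(-12) = -8
  a_0 = (1)(2)(-8) / ((0 - 4)(0 + 4)) = -16/(-16) = 1
Hence T_4(x) = 8 x^4 - 8 x^2 + 1.

T_4(x); series = 8 x^4 - 8 x^2 + 1


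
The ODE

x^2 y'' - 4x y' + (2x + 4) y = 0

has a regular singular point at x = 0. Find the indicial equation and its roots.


Divide by x^2 to reach normal form y'' + P_1(x) y' + P_2(x) y = 0 with P_1(x) = -4/x and P_2(x) = 2/x + 4/x^2.
x = 0 is a singular point because the y'-coefficient -4/x has a pole at x = 0 and the y-coefficient 2/x + 4/x^2 has a pole at x = 0.
It is a regular singular point because x P_1(x) = p(x) = -4 and x^2 P_2(x) = q(x) = 2x + 4 are polynomials, hence analytic at x = 0.
p(0) = -4,  q(0) = 4.
Indicial equation: r(r-1) + p(0) r + q(0) = 0, i.e. r^2 + (p(0) - 1) r + q(0) = 0, i.e. r^2 - 5 r + 4 = 0.
Discriminant: (-5)^2 - 4(4) = 9, so r = (5 ± 3)/2.
Solving: r_1 = 4, r_2 = 1.

indicial: r^2 - 5 r + 4 = 0; roots r_1 = 4, r_2 = 1


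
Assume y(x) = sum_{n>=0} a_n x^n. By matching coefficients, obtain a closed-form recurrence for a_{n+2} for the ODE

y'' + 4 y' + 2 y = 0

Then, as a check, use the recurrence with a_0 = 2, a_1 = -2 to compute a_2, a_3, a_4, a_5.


Substitute y = sum_n a_n x^n.
y''(x) has coefficient (n+2)(n+1) a_{n+2} at x^n;
4 y'(x) has coefficient 4 (n+1) a_{n+1} at x^n;
2 y(x) has coefficient 2 a_n at x^n.
Matching x^n: (n+2)(n+1) a_{n+2} + 4 (n+1) a_{n+1} + 2 a_n = 0.
Thus a_{n+2} = [-4 (n+1) a_{n+1} - 2 a_n] / ((n+1)(n+2)).

Check with a_0 = 2, a_1 = -2 (apply the recurrence for n = 0, 1, 2, 3): a_0 = 2, a_1 = -2, a_2 = 2, a_3 = -2, a_4 = 5/3, a_5 = -17/15.

a_(n+2) = [-4 (n+1) a_(n+1) - 2 a_n] / ((n+1)(n+2)); check: a_0 = 2, a_1 = -2, a_2 = 2, a_3 = -2, a_4 = 5/3, a_5 = -17/15


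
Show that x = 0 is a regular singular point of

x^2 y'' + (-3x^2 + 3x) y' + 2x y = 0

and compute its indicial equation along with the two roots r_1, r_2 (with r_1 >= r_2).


Divide by x^2 to reach normal form y'' + P_1(x) y' + P_2(x) y = 0 with P_1(x) = -3 + 3/x and P_2(x) = 2/x.
x = 0 is a singular point because the y'-coefficient -3 + 3/x has a pole at x = 0 and the y-coefficient 2/x has a pole at x = 0.
It is a regular singular point because x P_1(x) = p(x) = 3 - 3x and x^2 P_2(x) = q(x) = 2x are polynomials, hence analytic at x = 0.
p(0) = 3,  q(0) = 0.
Indicial equation: r(r-1) + p(0) r + q(0) = 0, i.e. r^2 + (p(0) - 1) r + q(0) = 0, i.e. r^2 + 2 r = 0.
Discriminant: (2)^2 - 4(0) = 4, so r = (-2 ± 2)/2.
Solving: r_1 = 0, r_2 = -2.

indicial: r^2 + 2 r = 0; roots r_1 = 0, r_2 = -2


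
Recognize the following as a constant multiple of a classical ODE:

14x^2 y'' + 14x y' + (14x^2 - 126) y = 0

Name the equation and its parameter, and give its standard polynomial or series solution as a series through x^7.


All three coefficients share the factor 14; dividing through by 14 gives  x^2 y'' + x y' + (x^2 - 9) y = 0.
This matches the Bessel equation x^2 y'' + x y' + (x^2 - nu^2) y = 0 with nu^2 = 9, so nu = 3; the solution bounded at x = 0 is J_3(x).
Frobenius at x = 0: indicial roots ±nu; for r = nu the recurrence k(k + 2nu) c_k = -c_{k-2} gives the standard series J_nu(x) = sum_{k>=0} (-1)^k / (k! (k+nu)!) (x/2)^(2k+nu). Evaluate the first 3 terms:
  k = 0: (-1)^0 / (0! * 3! * 2^3) x^3 = 1/(1*6*8) x^3 = (1/48) x^3
  k = 1: (-1)^1 / (1! * 4! * 2^5) x^5 = -1/(1*24*32) x^5 = (-1/768) x^5
  k = 2: (-1)^2 / (2! * 5! * 2^7) x^7 = 1/(2*120*128) x^7 = (1/30720) x^7
Hence J_3(x) = x^7/30720 - x^5/768 + x^3/48 + ....

J_3(x); series = x^7/30720 - x^5/768 + x^3/48


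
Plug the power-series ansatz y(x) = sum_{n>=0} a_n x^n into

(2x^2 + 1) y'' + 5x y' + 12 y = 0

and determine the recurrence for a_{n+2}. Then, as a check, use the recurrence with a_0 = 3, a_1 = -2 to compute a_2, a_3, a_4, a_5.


Substitute y = sum_n a_n x^n.
(1 + 2 x^2) y'' contributes (n+2)(n+1) a_{n+2} + 2 n(n-1) a_n at x^n.
5 x y'(x) contributes 5 n a_n at x^n.
12 y(x) contributes 12 a_n at x^n.
Matching x^n: (n+2)(n+1) a_{n+2} + (2 n(n-1) + 5 n + 12) a_n = 0.
Thus a_{n+2} = (-2 n(n-1) - 5 n - 12) / ((n+1)(n+2)) * a_n.

Check with a_0 = 3, a_1 = -2 (apply the recurrence for n = 0, 1, 2, 3): a_0 = 3, a_1 = -2, a_2 = -18, a_3 = 17/3, a_4 = 39, a_5 = -221/20.

a_(n+2) = (-2 n(n-1) - 5 n - 12) / ((n+1)(n+2)) * a_n; check: a_0 = 3, a_1 = -2, a_2 = -18, a_3 = 17/3, a_4 = 39, a_5 = -221/20


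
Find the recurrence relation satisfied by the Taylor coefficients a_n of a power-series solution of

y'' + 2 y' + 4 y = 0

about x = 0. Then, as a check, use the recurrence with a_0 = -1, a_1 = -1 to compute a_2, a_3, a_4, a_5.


Substitute y = sum_n a_n x^n.
y''(x) has coefficient (n+2)(n+1) a_{n+2} at x^n;
2 y'(x) has coefficient 2 (n+1) a_{n+1} at x^n;
4 y(x) has coefficient 4 a_n at x^n.
Matching x^n: (n+2)(n+1) a_{n+2} + 2 (n+1) a_{n+1} + 4 a_n = 0.
Thus a_{n+2} = [-2 (n+1) a_{n+1} - 4 a_n] / ((n+1)(n+2)).

Check with a_0 = -1, a_1 = -1 (apply the recurrence for n = 0, 1, 2, 3): a_0 = -1, a_1 = -1, a_2 = 3, a_3 = -4/3, a_4 = -1/3, a_5 = 2/5.

a_(n+2) = [-2 (n+1) a_(n+1) - 4 a_n] / ((n+1)(n+2)); check: a_0 = -1, a_1 = -1, a_2 = 3, a_3 = -4/3, a_4 = -1/3, a_5 = 2/5


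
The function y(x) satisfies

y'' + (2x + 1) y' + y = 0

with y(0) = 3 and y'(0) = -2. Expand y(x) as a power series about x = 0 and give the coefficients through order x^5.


Ansatz: y(x) = sum_{n>=0} a_n x^n, so y'(x) = sum_{n>=1} n a_n x^(n-1) and y''(x) = sum_{n>=2} n(n-1) a_n x^(n-2).
Substitute into P(x) y'' + Q(x) y' + R(x) y = 0 with P(x) = 1, Q(x) = 2x + 1, R(x) = 1, and match powers of x.
Initial conditions: a_0 = 3, a_1 = -2.
Setting the coefficient of each power of x to zero and solving order by order (substituting the coefficients already found):
  x^0: 2 a_2 + a_1 + a_0 = 0  ->  2 a_2 = -a_1 - a_0 = -1  ->  a_2 = -1/2
  x^1: 6 a_3 + 2 a_2 + 3 a_1 = 0  ->  6 a_3 = -2 a_2 - 3 a_1 = 7  ->  a_3 = 7/6
  x^2: 12 a_4 + 3 a_3 + 5 a_2 = 0  ->  12 a_4 = -3 a_3 - 5 a_2 = -1  ->  a_4 = -1/12
  x^3: 20 a_5 + 4 a_4 + 7 a_3 = 0  ->  20 a_5 = -4 a_4 - 7 a_3 = -47/6  ->  a_5 = -47/120
Truncated series: y(x) = 3 - 2 x - (1/2) x^2 + (7/6) x^3 - (1/12) x^4 - (47/120) x^5 + O(x^6).

a_0 = 3; a_1 = -2; a_2 = -1/2; a_3 = 7/6; a_4 = -1/12; a_5 = -47/120


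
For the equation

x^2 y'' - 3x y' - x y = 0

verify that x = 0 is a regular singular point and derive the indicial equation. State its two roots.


Divide by x^2 to reach normal form y'' + P_1(x) y' + P_2(x) y = 0 with P_1(x) = -3/x and P_2(x) = -1/x.
x = 0 is a singular point because the y'-coefficient -3/x has a pole at x = 0 and the y-coefficient -1/x has a pole at x = 0.
It is a regular singular point because x P_1(x) = p(x) = -3 and x^2 P_2(x) = q(x) = -x are polynomials, hence analytic at x = 0.
p(0) = -3,  q(0) = 0.
Indicial equation: r(r-1) + p(0) r + q(0) = 0, i.e. r^2 + (p(0) - 1) r + q(0) = 0, i.e. r^2 - 4 r = 0.
Discriminant: (-4)^2 - 4(0) = 16, so r = (4 ± 4)/2.
Solving: r_1 = 4, r_2 = 0.

indicial: r^2 - 4 r = 0; roots r_1 = 4, r_2 = 0


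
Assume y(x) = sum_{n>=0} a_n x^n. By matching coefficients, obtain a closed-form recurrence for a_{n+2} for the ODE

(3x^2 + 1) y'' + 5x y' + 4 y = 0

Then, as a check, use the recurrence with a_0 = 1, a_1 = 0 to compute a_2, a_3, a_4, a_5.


Substitute y = sum_n a_n x^n.
(1 + 3 x^2) y'' contributes (n+2)(n+1) a_{n+2} + 3 n(n-1) a_n at x^n.
5 x y'(x) contributes 5 n a_n at x^n.
4 y(x) contributes 4 a_n at x^n.
Matching x^n: (n+2)(n+1) a_{n+2} + (3 n(n-1) + 5 n + 4) a_n = 0.
Thus a_{n+2} = (-3 n(n-1) - 5 n - 4) / ((n+1)(n+2)) * a_n.

Check with a_0 = 1, a_1 = 0 (apply the recurrence for n = 0, 1, 2, 3): a_0 = 1, a_1 = 0, a_2 = -2, a_3 = 0, a_4 = 10/3, a_5 = 0.

a_(n+2) = (-3 n(n-1) - 5 n - 4) / ((n+1)(n+2)) * a_n; check: a_0 = 1, a_1 = 0, a_2 = -2, a_3 = 0, a_4 = 10/3, a_5 = 0


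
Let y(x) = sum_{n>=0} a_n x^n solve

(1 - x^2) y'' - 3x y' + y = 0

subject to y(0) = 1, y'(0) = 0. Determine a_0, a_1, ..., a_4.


Ansatz: y(x) = sum_{n>=0} a_n x^n, so y'(x) = sum_{n>=1} n a_n x^(n-1) and y''(x) = sum_{n>=2} n(n-1) a_n x^(n-2).
Substitute into P(x) y'' + Q(x) y' + R(x) y = 0 with P(x) = 1 - x^2, Q(x) = -3x, R(x) = 1, and match powers of x.
Initial conditions: a_0 = 1, a_1 = 0.
Setting the coefficient of each power of x to zero and solving order by order (substituting the coefficients already found):
  x^0: 2 a_2 + a_0 = 0  ->  2 a_2 = -a_0 = -1  ->  a_2 = -1/2
  x^1: 6 a_3 - 2 a_1 = 0  ->  6 a_3 = 2 a_1 = 0  ->  a_3 = 0
  x^2: 12 a_4 - 7 a_2 = 0  ->  12 a_4 = 7 a_2 = -7/2  ->  a_4 = -7/24
Truncated series: y(x) = 1 - (1/2) x^2 - (7/24) x^4 + O(x^5).

a_0 = 1; a_1 = 0; a_2 = -1/2; a_3 = 0; a_4 = -7/24


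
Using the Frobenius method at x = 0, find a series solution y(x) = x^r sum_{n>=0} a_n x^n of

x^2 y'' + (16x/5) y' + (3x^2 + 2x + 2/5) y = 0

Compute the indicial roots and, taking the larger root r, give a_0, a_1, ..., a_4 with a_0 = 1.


Write in Frobenius form y'' + (p(x)/x) y' + (q(x)/x^2) y = 0:
  p(x) = 16/5,  q(x) = 3x^2 + 2x + 2/5.
Indicial equation: r(r-1) + (16/5) r + (2/5) = 0 -> roots r_1 = -1/5, r_2 = -2.
Take r = r_1 = -1/5. Let y(x) = x^r sum_{n>=0} a_n x^n with a_0 = 1.
Substitute y = x^r sum a_n x^n and match x^{r+n}. The recurrence is
  D(n) a_n + 2 a_{n-1} + 3 a_{n-2} = 0,  where D(n) = (r+n)(r+n-1) + (16/5)(r+n) + (2/5).
  a_n = [-2 a_{n-1} - 3 a_{n-2}] / D(n).
Since the indicial polynomial factors as (r - r_1)(r - r_2), D(n) = (r_1 + n - r_1)(r_1 + n - r_2) = n(n + 9/5).
Evaluating step by step (a_0 = 1):
  n = 1: D(1) = 1(1 + 9/5) = 14/5; numerator = -2(1) = -2; a_1 = (-2)/(14/5) = -5/7
  n = 2: D(2) = 2(2 + 9/5) = 38/5; numerator = -2(-5/7) - 3(1) = -11/7; a_2 = (-11/7)/(38/5) = -55/266
  n = 3: D(3) = 3(3 + 9/5) = 72/5; numerator = -2(-55/266) - 3(-5/7) = 340/133; a_3 = (340/133)/(72/5) = 425/2394
  n = 4: D(4) = 4(4 + 9/5) = 116/5; numerator = -2(425/2394) - 3(-55/266) = 635/2394; a_4 = (635/2394)/(116/5) = 3175/277704

r = -1/5; a_0 = 1; a_1 = -5/7; a_2 = -55/266; a_3 = 425/2394; a_4 = 3175/277704


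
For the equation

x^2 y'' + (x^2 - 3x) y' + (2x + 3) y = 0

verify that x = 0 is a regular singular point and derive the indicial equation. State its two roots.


Divide by x^2 to reach normal form y'' + P_1(x) y' + P_2(x) y = 0 with P_1(x) = 1 - 3/x and P_2(x) = 2/x + 3/x^2.
x = 0 is a singular point because the y'-coefficient 1 - 3/x has a pole at x = 0 and the y-coefficient 2/x + 3/x^2 has a pole at x = 0.
It is a regular singular point because x P_1(x) = p(x) = x - 3 and x^2 P_2(x) = q(x) = 2x + 3 are polynomials, hence analytic at x = 0.
p(0) = -3,  q(0) = 3.
Indicial equation: r(r-1) + p(0) r + q(0) = 0, i.e. r^2 + (p(0) - 1) r + q(0) = 0, i.e. r^2 - 4 r + 3 = 0.
Discriminant: (-4)^2 - 4(3) = 4, so r = (4 ± 2)/2.
Solving: r_1 = 3, r_2 = 1.

indicial: r^2 - 4 r + 3 = 0; roots r_1 = 3, r_2 = 1


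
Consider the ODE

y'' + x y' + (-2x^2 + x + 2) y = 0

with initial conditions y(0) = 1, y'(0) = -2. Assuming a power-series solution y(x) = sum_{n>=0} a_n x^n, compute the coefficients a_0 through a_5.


Ansatz: y(x) = sum_{n>=0} a_n x^n, so y'(x) = sum_{n>=1} n a_n x^(n-1) and y''(x) = sum_{n>=2} n(n-1) a_n x^(n-2).
Substitute into P(x) y'' + Q(x) y' + R(x) y = 0 with P(x) = 1, Q(x) = x, R(x) = -2x^2 + x + 2, and match powers of x.
Initial conditions: a_0 = 1, a_1 = -2.
Setting the coefficient of each power of x to zero and solving order by order (substituting the coefficients already found):
  x^0: 2 a_2 + 2 a_0 = 0  ->  2 a_2 = -2 a_0 = -2  ->  a_2 = -1
  x^1: 6 a_3 + 3 a_1 + a_0 = 0  ->  6 a_3 = -3 a_1 - a_0 = 5  ->  a_3 = 5/6
  x^2: 12 a_4 + 4 a_2 + a_1 - 2 a_0 = 0  ->  12 a_4 = -4 a_2 - a_1 + 2 a_0 = 8  ->  a_4 = 2/3
  x^3: 20 a_5 + 5 a_3 + a_2 - 2 a_1 = 0  ->  20 a_5 = -5 a_3 - a_2 + 2 a_1 = -43/6  ->  a_5 = -43/120
Truncated series: y(x) = 1 - 2 x - x^2 + (5/6) x^3 + (2/3) x^4 - (43/120) x^5 + O(x^6).

a_0 = 1; a_1 = -2; a_2 = -1; a_3 = 5/6; a_4 = 2/3; a_5 = -43/120


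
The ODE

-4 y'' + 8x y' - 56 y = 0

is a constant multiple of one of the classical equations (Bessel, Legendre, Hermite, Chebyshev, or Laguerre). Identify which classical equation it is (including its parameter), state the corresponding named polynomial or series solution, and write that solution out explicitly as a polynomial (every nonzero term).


All three coefficients share the factor -4; dividing through by -4 gives  y'' - 2x y' + 14 y = 0.
This matches the Hermite equation y'' - 2x y' + 2n y = 0 with 2n = 14, so n = 7; the polynomial solution is H_7(x).
With y = sum_k a_k x^k, matching x^k gives (k+2)(k+1) a_{k+2} = 2(k - n) a_k = 2(k - 7) a_k. The right side vanishes at k = 7, so the series with the parity of 7 terminates at degree 7.
Standard normalization: leading coefficient of H_n is 2^n, so a_7 = 2^7 = 128. Work downward with a_k = (k+1)(k+2) a_{k+2} / (2(k - n)):
  a_5 = (6)(7)(128) / (2(5 - 7)) = 5376/(-4) = -1344
  a_3 = (4)(5)(-1344) / (2(3 - 7)) = -26880/(-8) = 3360
  a_1 = (2)(3)(3360) / (2(1 - 7)) = 20160/(-12) = -1680
Hence H_7(x) = 128 x^7 - 1344 x^5 + 3360 x^3 - 1680 x.

H_7(x); series = 128 x^7 - 1344 x^5 + 3360 x^3 - 1680 x
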